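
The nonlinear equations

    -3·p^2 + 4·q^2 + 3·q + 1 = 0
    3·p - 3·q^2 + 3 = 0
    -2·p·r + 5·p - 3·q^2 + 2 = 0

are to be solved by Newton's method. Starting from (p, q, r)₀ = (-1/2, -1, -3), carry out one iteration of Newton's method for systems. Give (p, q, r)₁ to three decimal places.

At (-1/2, -1, -3): F = (1.250, -1.500, -6.500).
Jacobian J = [[-6·p, 8·q + 3, 0], [3, -6·q, 0], [-2·r + 5, -6·q, -2·p]].
At the point, J = [[3.000, -5.000, 0.000], [3.000, 6.000, 0.000], [11.000, 6.000, 1.000]] (det J = 33.000).
Solving J·Δ = −F gives Δ = (0.000, 0.250, 5.000).
Then the next iterate is (p, q, r)₁ = (-0.500, -0.750, 2.000).

(-0.500, -0.750, 2.000)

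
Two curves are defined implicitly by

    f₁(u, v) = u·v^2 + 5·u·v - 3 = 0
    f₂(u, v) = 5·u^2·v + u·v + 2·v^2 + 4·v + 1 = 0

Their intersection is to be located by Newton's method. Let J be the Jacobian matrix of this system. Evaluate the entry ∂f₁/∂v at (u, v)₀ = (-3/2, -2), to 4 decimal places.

-1.5000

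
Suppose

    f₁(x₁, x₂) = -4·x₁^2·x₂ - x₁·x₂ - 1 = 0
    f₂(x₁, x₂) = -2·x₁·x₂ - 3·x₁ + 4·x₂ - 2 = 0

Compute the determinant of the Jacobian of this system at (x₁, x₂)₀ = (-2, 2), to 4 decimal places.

J = [[-8·x₁·x₂ - x₂, -4·x₁^2 - x₁], [-2·x₂ - 3, -2·x₁ + 4]].
At the point, J = [[30.0000, -14.0000], [-7.0000, 8.0000]].
det J = 142.0000.

142.0000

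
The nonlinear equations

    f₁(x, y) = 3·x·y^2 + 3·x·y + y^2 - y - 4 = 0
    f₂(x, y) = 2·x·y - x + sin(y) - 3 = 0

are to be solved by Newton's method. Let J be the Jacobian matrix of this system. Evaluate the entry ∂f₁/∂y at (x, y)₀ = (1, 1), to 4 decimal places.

10.0000

∂f₁/∂y = 6·x·y + 3·x + 2·y - 1.
At (1, 1) this is 10.0000.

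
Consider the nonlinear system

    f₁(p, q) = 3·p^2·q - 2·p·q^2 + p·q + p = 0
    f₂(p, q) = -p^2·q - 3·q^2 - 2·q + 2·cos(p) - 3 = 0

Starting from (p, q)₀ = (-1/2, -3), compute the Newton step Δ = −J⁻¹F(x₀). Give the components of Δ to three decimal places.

(-0.008, 1.364)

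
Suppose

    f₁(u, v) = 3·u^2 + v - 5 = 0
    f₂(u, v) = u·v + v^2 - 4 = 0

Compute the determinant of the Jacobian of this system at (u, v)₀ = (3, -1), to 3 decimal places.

19.000

J = [[6·u, 1], [v, u + 2·v]].
At the point, J = [[18.000, 1.000], [-1.000, 1.000]].
det J = 19.000.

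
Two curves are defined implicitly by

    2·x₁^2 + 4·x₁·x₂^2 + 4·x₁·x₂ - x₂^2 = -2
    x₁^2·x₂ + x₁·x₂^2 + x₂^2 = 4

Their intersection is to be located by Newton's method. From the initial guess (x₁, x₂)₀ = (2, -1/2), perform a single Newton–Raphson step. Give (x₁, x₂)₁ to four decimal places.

(0.5143, 2.1500)

At (2, -1/2): F = (7.7500, -5.2500).
Jacobian J = [[4·x₁ + 4·x₂^2 + 4·x₂, 8·x₁·x₂ + 4·x₁ - 2·x₂], [2·x₁·x₂ + x₂^2, x₁^2 + 2·x₁·x₂ + 2·x₂]].
At the point, J = [[7.0000, 1.0000], [-1.7500, 1.0000]] (det J = 8.7500).
Solving J·Δ = −F gives Δ = (-1.4857, 2.6500).
Then the next iterate is (x₁, x₂)₁ = (0.5143, 2.1500).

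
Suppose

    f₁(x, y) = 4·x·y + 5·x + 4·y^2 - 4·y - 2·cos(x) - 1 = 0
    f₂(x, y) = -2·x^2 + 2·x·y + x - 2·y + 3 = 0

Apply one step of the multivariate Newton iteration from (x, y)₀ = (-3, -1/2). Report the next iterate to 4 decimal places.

(-1.9011, -0.6017)

At (-3, -1/2): F = (-5.020015, -14.0000).
Jacobian J = [[4·y + 2·sin(x) + 5, 4·x + 8·y - 4], [-4·x + 2·y + 1, 2·x - 2]].
At the point, J = [[2.717760, -20.0000], [12.0000, -8.0000]] (det J = 218.257920).
Solving J·Δ = −F gives Δ = (1.0989, -0.1017).
Then the next iterate is (x, y)₁ = (-1.9011, -0.6017).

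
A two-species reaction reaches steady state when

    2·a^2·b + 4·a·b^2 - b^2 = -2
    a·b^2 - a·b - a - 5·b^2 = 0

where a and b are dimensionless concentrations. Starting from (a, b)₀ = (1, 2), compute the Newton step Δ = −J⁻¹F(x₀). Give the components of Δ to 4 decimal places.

At (1, 2): F = (18.0000, -19.0000).
Jacobian J = [[4·a·b + 4·b^2, 2·a^2 + 8·a·b - 2·b], [b^2 - b - 1, 2·a·b - a - 10·b]].
At the point, J = [[24.0000, 14.0000], [1.0000, -17.0000]] (det J = -422.0000).
Solving J·Δ = −F gives Δ = (-0.0948, -1.1232).

(-0.0948, -1.1232)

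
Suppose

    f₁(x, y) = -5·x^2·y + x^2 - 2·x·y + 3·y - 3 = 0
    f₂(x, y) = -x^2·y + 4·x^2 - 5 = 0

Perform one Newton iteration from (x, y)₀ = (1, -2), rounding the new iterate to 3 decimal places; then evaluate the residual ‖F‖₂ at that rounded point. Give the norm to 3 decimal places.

At (1, -2): F = (6.000, 1.000).
Jacobian J = [[-10·x·y + 2·x - 2·y, -5·x^2 - 2·x + 3], [-2·x·y + 8·x, -x^2]].
At the point, J = [[26.000, -4.000], [12.000, -1.000]] (det J = 22.000).
Solving J·Δ = −F gives Δ = (0.091, 2.091).
Then the next iterate is (x, y)₁ = (1.091, 0.091).
Re-evaluating at (1.091, 0.091): F = (-2.27686, -0.34719), so ‖F‖₂ = 2.303.

2.303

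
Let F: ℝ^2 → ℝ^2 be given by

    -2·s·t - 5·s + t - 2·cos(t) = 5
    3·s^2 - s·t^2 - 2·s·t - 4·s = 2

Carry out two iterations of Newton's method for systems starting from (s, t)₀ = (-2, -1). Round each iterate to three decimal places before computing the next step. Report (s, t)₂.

(0.004, 2.225)

At (-2, -1): F = (-1.08060, 16.000).
Jacobian J = [[-2·t - 5, -2·s + 2·sin(t) + 1], [6·s - t^2 - 2·t - 4, -2·s·t - 2·s]].
At the point, J = [[-3.000, 3.31706], [-15.000, 0.000]] (det J = 49.75587).
Solving J·Δ = −F gives Δ = (1.067, 1.290).
Then the next iterate is (s, t)₁ = (-0.933, 0.290).
Round to (-0.933, 0.290) and repeat: F = (-1.42035, 4.96307), J = [[-5.580, 3.43790], [-10.26210, 2.40714]].
Δ = (0.937, 1.935), so (s, t)₂ = (0.004, 2.225).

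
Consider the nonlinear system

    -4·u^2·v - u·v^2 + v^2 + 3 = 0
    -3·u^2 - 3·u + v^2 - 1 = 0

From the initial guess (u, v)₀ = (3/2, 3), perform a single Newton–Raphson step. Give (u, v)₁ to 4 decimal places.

At (3/2, 3): F = (-28.5000, -3.2500).
Jacobian J = [[-8·u·v - v^2, -4·u^2 - 2·u·v + 2·v], [-6·u - 3, 2·v]].
At the point, J = [[-45.0000, -12.0000], [-12.0000, 6.0000]] (det J = -414.0000).
Solving J·Δ = −F gives Δ = (-0.5072, -0.4728).
Then the next iterate is (u, v)₁ = (0.9928, 2.5272).

(0.9928, 2.5272)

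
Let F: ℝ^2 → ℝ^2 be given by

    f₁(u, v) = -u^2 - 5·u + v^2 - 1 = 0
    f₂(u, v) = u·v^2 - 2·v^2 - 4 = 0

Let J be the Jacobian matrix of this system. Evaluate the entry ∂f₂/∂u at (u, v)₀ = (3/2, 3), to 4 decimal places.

9.0000

∂f₂/∂u = v^2.
At (3/2, 3) this is 9.0000.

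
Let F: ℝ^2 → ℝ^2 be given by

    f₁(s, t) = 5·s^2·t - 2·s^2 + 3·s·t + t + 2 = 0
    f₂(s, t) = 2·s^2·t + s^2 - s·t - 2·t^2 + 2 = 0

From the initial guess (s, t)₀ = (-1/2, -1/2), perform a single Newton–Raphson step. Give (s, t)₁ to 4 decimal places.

At (-1/2, -1/2): F = (1.1250, 1.2500).
Jacobian J = [[10·s·t - 4·s + 3·t, 5·s^2 + 3·s + 1], [4·s·t + 2·s - t, 2·s^2 - s - 4·t]].
At the point, J = [[3.0000, 0.7500], [0.5000, 3.0000]] (det J = 8.6250).
Solving J·Δ = −F gives Δ = (-0.2826, -0.3696).
Then the next iterate is (s, t)₁ = (-0.7826, -0.8696).

(-0.7826, -0.8696)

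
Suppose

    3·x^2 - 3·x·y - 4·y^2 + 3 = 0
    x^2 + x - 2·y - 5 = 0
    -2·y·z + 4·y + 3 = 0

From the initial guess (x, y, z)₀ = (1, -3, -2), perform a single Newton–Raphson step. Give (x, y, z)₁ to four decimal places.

At (1, -3, -2): F = (-21.0000, 3.0000, -21.0000).
Jacobian J = [[6·x - 3·y, -3·x - 8·y, 0], [2·x + 1, -2, 0], [0, -2·z + 4, -2·y]].
At the point, J = [[15.0000, 21.0000, 0.0000], [3.0000, -2.0000, 0.0000], [0.0000, 8.0000, 6.0000]] (det J = -558.0000).
Solving J·Δ = −F gives Δ = (-0.2258, 1.1613, 1.9516).
Then the next iterate is (x, y, z)₁ = (0.7742, -1.8387, -0.0484).

(0.7742, -1.8387, -0.0484)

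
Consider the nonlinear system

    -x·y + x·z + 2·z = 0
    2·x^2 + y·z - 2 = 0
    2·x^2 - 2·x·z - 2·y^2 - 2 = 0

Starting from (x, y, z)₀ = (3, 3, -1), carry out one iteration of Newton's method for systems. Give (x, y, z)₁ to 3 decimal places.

(1.605, 1.357, -0.302)

At (3, 3, -1): F = (-14.000, 13.000, 4.000).
Jacobian J = [[-y + z, -x, x + 2], [4·x, z, y], [4·x - 2·z, -4·y, -2·x]].
At the point, J = [[-4.000, -3.000, 5.000], [12.000, -1.000, 3.000], [14.000, -12.000, -6.000]] (det J = -1160.000).
Solving J·Δ = −F gives Δ = (-1.395, -1.643, 0.698).
Then the next iterate is (x, y, z)₁ = (1.605, 1.357, -0.302).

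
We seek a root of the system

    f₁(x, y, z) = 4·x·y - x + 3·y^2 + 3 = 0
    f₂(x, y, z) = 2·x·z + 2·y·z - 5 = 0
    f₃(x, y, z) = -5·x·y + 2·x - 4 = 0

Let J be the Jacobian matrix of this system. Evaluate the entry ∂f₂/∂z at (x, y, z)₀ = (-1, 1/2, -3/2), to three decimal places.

-1.000

∂f₂/∂z = 2·x + 2·y.
At (-1, 1/2, -3/2) this is -1.000.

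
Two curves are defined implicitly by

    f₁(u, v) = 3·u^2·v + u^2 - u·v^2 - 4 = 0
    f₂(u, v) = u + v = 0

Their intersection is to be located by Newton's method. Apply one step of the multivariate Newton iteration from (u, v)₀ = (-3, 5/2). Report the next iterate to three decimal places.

At (-3, 5/2): F = (91.250, -0.500).
Jacobian J = [[6·u·v + 2·u - v^2, 3·u^2 - 2·u·v], [1, 1]].
At the point, J = [[-57.250, 42.000], [1.000, 1.000]] (det J = -99.250).
Solving J·Δ = −F gives Δ = (1.131, -0.631).
Then the next iterate is (u, v)₁ = (-1.869, 1.869).

(-1.869, 1.869)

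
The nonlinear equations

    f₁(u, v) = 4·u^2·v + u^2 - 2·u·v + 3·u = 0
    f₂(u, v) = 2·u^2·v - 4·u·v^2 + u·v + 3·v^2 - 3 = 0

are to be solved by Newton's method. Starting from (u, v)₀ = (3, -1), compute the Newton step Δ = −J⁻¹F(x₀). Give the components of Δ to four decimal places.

(-174.0000, -75.0000)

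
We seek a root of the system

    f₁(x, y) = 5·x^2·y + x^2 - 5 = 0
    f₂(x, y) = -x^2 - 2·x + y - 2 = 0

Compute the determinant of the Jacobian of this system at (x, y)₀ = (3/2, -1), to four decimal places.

44.2500

J = [[10·x·y + 2·x, 5·x^2], [-2·x - 2, 1]].
At the point, J = [[-12.0000, 11.2500], [-5.0000, 1.0000]].
det J = 44.2500.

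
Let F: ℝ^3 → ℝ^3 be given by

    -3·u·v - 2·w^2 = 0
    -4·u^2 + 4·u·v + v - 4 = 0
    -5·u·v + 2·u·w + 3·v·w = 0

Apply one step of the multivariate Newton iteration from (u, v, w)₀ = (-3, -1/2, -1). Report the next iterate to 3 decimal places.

(-1.317, -0.271, -0.521)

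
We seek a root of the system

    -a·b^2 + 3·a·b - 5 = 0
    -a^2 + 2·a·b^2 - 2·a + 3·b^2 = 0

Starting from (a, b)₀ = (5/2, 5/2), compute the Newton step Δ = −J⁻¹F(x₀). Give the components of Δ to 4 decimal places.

At (5/2, 5/2): F = (-1.8750, 38.7500).
Jacobian J = [[-b^2 + 3·b, -2·a·b + 3·a], [-2·a + 2·b^2 - 2, 4·a·b + 6·b]].
At the point, J = [[1.2500, -5.0000], [5.5000, 40.0000]] (det J = 77.5000).
Solving J·Δ = −F gives Δ = (-1.5323, -0.7581).

(-1.5323, -0.7581)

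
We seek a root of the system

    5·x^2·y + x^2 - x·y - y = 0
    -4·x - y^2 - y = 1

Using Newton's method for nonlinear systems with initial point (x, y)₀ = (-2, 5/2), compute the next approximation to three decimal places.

At (-2, 5/2): F = (56.500, -1.750).
Jacobian J = [[10·x·y + 2·x - y, 5·x^2 - x - 1], [-4, -2·y - 1]].
At the point, J = [[-56.500, 21.000], [-4.000, -6.000]] (det J = 423.000).
Solving J·Δ = −F gives Δ = (0.715, -0.768).
Then the next iterate is (x, y)₁ = (-1.285, 1.732).

(-1.285, 1.732)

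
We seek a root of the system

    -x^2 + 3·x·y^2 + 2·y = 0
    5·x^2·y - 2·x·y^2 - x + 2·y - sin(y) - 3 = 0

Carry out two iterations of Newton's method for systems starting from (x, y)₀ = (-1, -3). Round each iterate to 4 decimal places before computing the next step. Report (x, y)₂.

(-1.0227, 1.1399)

At (-1, -3): F = (-34.0000, -4.858880).
Jacobian J = [[-2·x + 3·y^2, 6·x·y + 2], [10·x·y - 2·y^2 - 1, 5·x^2 - 4·x·y - cos(y) + 2]].
At the point, J = [[29.0000, 20.0000], [11.0000, -4.010008]] (det J = -336.290218).
Solving J·Δ = −F gives Δ = (0.6944, 0.6931).
Then the next iterate is (x, y)₁ = (-0.3056, -2.3069).
Round to (-0.3056, -2.3069) and repeat: F = (-9.586206, -4.391656), J = [[16.576563, 6.229932], [-4.593689, 0.318408]].
Δ = (-0.7171, 3.4468), so (x, y)₂ = (-1.0227, 1.1399).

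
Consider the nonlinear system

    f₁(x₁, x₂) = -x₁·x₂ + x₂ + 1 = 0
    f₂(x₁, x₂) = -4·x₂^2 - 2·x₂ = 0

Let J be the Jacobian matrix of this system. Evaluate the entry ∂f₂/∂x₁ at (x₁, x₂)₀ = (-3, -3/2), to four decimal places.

∂f₂/∂x₁ = 0.
At (-3, -3/2) this is 0.0000.

0.0000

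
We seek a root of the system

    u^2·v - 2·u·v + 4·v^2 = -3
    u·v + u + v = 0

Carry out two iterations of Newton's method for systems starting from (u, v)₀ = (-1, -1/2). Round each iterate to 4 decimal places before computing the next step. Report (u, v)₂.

(0.0000, 3.0000)

At (-1, -1/2): F = (2.5000, -1.0000).
Jacobian J = [[2·u·v - 2·v, u^2 - 2·u + 8·v], [v + 1, u + 1]].
At the point, J = [[2.0000, -1.0000], [0.5000, 0.0000]] (det J = 0.5000).
Solving J·Δ = −F gives Δ = (2.0000, 6.5000).
Then the next iterate is (u, v)₁ = (1.0000, 6.0000).
Round to (1.0000, 6.0000) and repeat: F = (141.0000, 13.0000), J = [[0.0000, 47.0000], [7.0000, 2.0000]].
Δ = (-1.0000, -3.0000), so (u, v)₂ = (0.0000, 3.0000).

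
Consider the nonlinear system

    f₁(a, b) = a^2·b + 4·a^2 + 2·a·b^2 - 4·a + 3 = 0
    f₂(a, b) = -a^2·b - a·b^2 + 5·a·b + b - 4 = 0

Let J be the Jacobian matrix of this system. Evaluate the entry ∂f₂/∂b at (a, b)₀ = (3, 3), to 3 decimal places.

∂f₂/∂b = -a^2 - 2·a·b + 5·a + 1.
At (3, 3) this is -11.000.

-11.000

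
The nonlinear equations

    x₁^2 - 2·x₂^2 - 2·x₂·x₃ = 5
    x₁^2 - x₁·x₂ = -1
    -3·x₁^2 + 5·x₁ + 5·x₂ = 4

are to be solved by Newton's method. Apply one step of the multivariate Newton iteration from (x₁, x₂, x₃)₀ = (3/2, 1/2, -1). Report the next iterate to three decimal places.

At (3/2, 1/2, -1): F = (-2.250, 2.500, -0.750).
Jacobian J = [[2·x₁, -4·x₂ - 2·x₃, -2·x₂], [2·x₁ - x₂, -x₁, 0], [-6·x₁ + 5, 5, 0]].
At the point, J = [[3.000, 0.000, -1.000], [2.500, -1.500, 0.000], [-4.000, 5.000, 0.000]] (det J = -6.500).
Solving J·Δ = −F gives Δ = (-1.750, -1.250, -7.500).
Then the next iterate is (x₁, x₂, x₃)₁ = (-0.250, -0.750, -8.500).

(-0.250, -0.750, -8.500)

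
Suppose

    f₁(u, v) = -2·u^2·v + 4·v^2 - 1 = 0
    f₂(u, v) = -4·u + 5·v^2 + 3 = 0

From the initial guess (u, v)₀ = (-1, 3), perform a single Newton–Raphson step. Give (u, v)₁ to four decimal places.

At (-1, 3): F = (29.0000, 52.0000).
Jacobian J = [[-4·u·v, -2·u^2 + 8·v], [-4, 10·v]].
At the point, J = [[12.0000, 22.0000], [-4.0000, 30.0000]] (det J = 448.0000).
Solving J·Δ = −F gives Δ = (0.6116, -1.6518).
Then the next iterate is (u, v)₁ = (-0.3884, 1.3482).

(-0.3884, 1.3482)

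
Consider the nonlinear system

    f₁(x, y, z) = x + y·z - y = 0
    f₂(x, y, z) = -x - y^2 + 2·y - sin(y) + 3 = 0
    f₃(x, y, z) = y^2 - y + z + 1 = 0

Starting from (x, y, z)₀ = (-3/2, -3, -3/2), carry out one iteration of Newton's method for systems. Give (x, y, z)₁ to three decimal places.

(6.816, -0.923, 1.541)

At (-3/2, -3, -3/2): F = (6.000, -10.35888, 11.500).
Jacobian J = [[1, z - 1, y], [-1, -2·y - cos(y) + 2, 0], [0, 2·y - 1, 1]].
At the point, J = [[1.000, -2.500, -3.000], [-1.000, 8.98999, 0.000], [0.000, -7.000, 1.000]] (det J = -14.51001).
Solving J·Δ = −F gives Δ = (8.316, 2.077, 3.041).
Then the next iterate is (x, y, z)₁ = (6.816, -0.923, 1.541).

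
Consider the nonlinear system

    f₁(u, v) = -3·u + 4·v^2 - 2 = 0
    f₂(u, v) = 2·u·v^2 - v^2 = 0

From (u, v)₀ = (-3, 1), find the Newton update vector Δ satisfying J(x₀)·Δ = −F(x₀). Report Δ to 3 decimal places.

At (-3, 1): F = (11.000, -7.000).
Jacobian J = [[-3, 8·v], [2·v^2, 4·u·v - 2·v]].
At the point, J = [[-3.000, 8.000], [2.000, -14.000]] (det J = 26.000).
Solving J·Δ = −F gives Δ = (3.769, 0.038).

(3.769, 0.038)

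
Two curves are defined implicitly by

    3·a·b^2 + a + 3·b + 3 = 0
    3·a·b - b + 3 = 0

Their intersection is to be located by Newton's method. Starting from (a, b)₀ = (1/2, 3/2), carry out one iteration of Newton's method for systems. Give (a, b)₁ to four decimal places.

At (1/2, 3/2): F = (11.3750, 3.7500).
Jacobian J = [[3·b^2 + 1, 6·a·b + 3], [3·b, 3·a - 1]].
At the point, J = [[7.7500, 7.5000], [4.5000, 0.5000]] (det J = -29.8750).
Solving J·Δ = −F gives Δ = (-0.7510, -0.7406).
Then the next iterate is (a, b)₁ = (-0.2510, 0.7594).

(-0.2510, 0.7594)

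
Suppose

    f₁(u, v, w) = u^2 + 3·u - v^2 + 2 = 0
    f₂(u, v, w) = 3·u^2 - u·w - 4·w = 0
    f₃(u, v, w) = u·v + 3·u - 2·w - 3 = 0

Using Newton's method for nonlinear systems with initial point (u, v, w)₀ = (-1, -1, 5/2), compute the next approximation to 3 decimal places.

(-0.082, -0.959, -1.602)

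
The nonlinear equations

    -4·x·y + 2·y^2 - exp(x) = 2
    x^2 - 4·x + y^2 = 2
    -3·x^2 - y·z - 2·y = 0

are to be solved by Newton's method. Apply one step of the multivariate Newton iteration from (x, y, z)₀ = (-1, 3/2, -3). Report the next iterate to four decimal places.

(-0.3128, 1.1244, -1.5016)

At (-1, 3/2, -3): F = (8.132121, 5.2500, -1.5000).
Jacobian J = [[-4·y - exp(x), -4·x + 4·y, 0], [2·x - 4, 2·y, 0], [-6·x, -z - 2, -y]].
At the point, J = [[-6.367879, 10.0000, 0.0000], [-6.0000, 3.0000, 0.0000], [6.0000, 1.0000, -1.5000]] (det J = -61.344543).
Solving J·Δ = −F gives Δ = (0.6872, -0.3756, 1.4984).
Then the next iterate is (x, y, z)₁ = (-0.3128, 1.1244, -1.5016).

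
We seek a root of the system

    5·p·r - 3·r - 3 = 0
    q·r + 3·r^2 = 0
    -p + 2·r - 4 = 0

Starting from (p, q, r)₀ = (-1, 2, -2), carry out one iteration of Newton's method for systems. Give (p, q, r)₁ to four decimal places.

(-2.0714, -8.8214, 0.9643)

At (-1, 2, -2): F = (13.0000, 8.0000, -7.0000).
Jacobian J = [[5·r, 0, 5·p - 3], [0, r, q + 6·r], [-1, 0, 2]].
At the point, J = [[-10.0000, 0.0000, -8.0000], [0.0000, -2.0000, -10.0000], [-1.0000, 0.0000, 2.0000]] (det J = 56.0000).
Solving J·Δ = −F gives Δ = (-1.0714, -10.8214, 2.9643).
Then the next iterate is (p, q, r)₁ = (-2.0714, -8.8214, 0.9643).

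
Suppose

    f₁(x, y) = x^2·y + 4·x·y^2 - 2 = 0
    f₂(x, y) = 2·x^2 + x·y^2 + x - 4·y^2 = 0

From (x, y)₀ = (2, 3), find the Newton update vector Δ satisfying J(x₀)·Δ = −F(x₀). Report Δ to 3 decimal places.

At (2, 3): F = (82.000, -8.000).
Jacobian J = [[2·x·y + 4·y^2, x^2 + 8·x·y], [4·x + y^2 + 1, 2·x·y - 8·y]].
At the point, J = [[48.000, 52.000], [18.000, -12.000]] (det J = -1512.000).
Solving J·Δ = −F gives Δ = (-0.376, -1.230).

(-0.376, -1.230)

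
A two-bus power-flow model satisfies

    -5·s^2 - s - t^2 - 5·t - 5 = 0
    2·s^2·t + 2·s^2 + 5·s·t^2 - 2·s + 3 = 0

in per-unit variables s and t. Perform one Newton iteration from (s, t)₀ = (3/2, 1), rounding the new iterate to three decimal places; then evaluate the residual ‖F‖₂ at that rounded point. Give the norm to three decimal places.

14.396

At (3/2, 1): F = (-23.750, 16.500).
Jacobian J = [[-10·s - 1, -2·t - 5], [4·s·t + 4·s + 5·t^2 - 2, 2·s^2 + 10·s·t]].
At the point, J = [[-16.000, -7.000], [15.000, 19.500]] (det J = -207.000).
Solving J·Δ = −F gives Δ = (-1.679, 0.446).
Then the next iterate is (s, t)₁ = (-0.179, 1.446).
Re-evaluating at (-0.179, 1.446): F = (-14.30212, 1.64337), so ‖F‖₂ = 14.396.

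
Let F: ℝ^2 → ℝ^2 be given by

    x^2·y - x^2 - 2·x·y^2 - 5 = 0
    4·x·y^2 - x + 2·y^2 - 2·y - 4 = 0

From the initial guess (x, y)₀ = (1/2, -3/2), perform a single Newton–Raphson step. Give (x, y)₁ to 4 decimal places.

At (1/2, -3/2): F = (-7.8750, 7.5000).
Jacobian J = [[2·x·y - 2·x - 2·y^2, x^2 - 4·x·y], [4·y^2 - 1, 8·x·y + 4·y - 2]].
At the point, J = [[-7.0000, 3.2500], [8.0000, -14.0000]] (det J = 72.0000).
Solving J·Δ = −F gives Δ = (-1.1927, -0.1458).
Then the next iterate is (x, y)₁ = (-0.6927, -1.6458).

(-0.6927, -1.6458)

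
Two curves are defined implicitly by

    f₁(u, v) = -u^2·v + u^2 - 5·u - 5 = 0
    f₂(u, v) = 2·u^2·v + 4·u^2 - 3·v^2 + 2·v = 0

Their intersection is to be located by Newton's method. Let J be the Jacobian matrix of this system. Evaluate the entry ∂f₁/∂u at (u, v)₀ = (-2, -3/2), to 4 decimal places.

∂f₁/∂u = -2·u·v + 2·u - 5.
At (-2, -3/2) this is -15.0000.

-15.0000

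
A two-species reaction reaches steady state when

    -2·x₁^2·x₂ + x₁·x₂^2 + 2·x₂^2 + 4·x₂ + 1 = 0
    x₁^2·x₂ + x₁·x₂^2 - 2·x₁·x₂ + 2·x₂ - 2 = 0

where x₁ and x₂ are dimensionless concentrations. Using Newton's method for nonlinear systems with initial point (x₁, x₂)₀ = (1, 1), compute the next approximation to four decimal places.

At (1, 1): F = (6.0000, 0.0000).
Jacobian J = [[-4·x₁·x₂ + x₂^2, -2·x₁^2 + 2·x₁·x₂ + 4·x₂ + 4], [2·x₁·x₂ + x₂^2 - 2·x₂, x₁^2 + 2·x₁·x₂ - 2·x₁ + 2]].
At the point, J = [[-3.0000, 8.0000], [1.0000, 3.0000]] (det J = -17.0000).
Solving J·Δ = −F gives Δ = (1.0588, -0.3529).
Then the next iterate is (x₁, x₂)₁ = (2.0588, 0.6471).

(2.0588, 0.6471)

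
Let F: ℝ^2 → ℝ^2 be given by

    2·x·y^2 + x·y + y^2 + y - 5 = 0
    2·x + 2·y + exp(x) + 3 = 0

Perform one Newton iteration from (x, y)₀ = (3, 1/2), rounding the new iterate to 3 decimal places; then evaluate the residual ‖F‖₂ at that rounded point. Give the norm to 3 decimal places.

12.765

At (3, 1/2): F = (-1.250, 30.08554).
Jacobian J = [[2·y^2 + y, 4·x·y + x + 2·y + 1], [exp(x) + 2, 2]].
At the point, J = [[1.000, 11.000], [22.08554, 2.000]] (det J = -240.94091).
Solving J·Δ = −F gives Δ = (-1.384, 0.239).
Then the next iterate is (x, y)₁ = (1.616, 0.739).
Re-evaluating at (1.616, 0.739): F = (-0.75559, 12.74292), so ‖F‖₂ = 12.765.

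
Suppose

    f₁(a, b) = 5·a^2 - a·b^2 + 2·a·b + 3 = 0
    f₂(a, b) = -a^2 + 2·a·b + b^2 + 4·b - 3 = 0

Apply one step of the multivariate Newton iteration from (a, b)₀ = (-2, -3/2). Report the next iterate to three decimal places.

(-0.274, -2.508)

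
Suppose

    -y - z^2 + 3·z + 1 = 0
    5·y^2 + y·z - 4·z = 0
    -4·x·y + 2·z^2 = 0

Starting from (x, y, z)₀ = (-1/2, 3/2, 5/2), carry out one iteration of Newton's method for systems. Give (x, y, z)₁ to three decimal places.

(2.817, 1.283, 2.983)

At (-1/2, 3/2, 5/2): F = (0.750, 5.000, 15.500).
Jacobian J = [[0, -1, -2·z + 3], [0, 10·y + z, y - 4], [-4·y, -4·x, 4·z]].
At the point, J = [[0.000, -1.000, -2.000], [0.000, 17.500, -2.500], [-6.000, 2.000, 10.000]] (det J = -225.000).
Solving J·Δ = −F gives Δ = (3.317, -0.217, 0.483).
Then the next iterate is (x, y, z)₁ = (2.817, 1.283, 2.983).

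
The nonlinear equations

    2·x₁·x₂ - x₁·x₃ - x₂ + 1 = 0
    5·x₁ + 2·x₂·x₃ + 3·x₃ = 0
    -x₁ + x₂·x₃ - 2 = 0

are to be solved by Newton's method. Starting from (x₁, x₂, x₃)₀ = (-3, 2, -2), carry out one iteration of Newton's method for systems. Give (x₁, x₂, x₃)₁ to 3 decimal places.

(-0.920, 2.274, 0.814)

At (-3, 2, -2): F = (-19.000, -29.000, -3.000).
Jacobian J = [[2·x₂ - x₃, 2·x₁ - 1, -x₁], [5, 2·x₃, 2·x₂ + 3], [-1, x₃, x₂]].
At the point, J = [[6.000, -7.000, 3.000], [5.000, -4.000, 7.000], [-1.000, -2.000, 2.000]] (det J = 113.000).
Solving J·Δ = −F gives Δ = (2.080, 0.274, 2.814).
Then the next iterate is (x₁, x₂, x₃)₁ = (-0.920, 2.274, 0.814).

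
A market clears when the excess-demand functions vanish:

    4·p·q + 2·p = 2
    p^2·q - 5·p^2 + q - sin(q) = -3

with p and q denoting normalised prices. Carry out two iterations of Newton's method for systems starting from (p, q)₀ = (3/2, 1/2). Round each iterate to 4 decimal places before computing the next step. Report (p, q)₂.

(0.7942, 0.1419)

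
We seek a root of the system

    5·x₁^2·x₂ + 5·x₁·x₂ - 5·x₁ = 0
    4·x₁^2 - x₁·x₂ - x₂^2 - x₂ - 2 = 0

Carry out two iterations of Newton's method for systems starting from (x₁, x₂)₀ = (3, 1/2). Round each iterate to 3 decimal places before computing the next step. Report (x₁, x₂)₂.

At (3, 1/2): F = (15.000, 31.750).
Jacobian J = [[10·x₁·x₂ + 5·x₂ - 5, 5·x₁^2 + 5·x₁], [8·x₁ - x₂, -x₁ - 2·x₂ - 1]].
At the point, J = [[12.500, 60.000], [23.500, -5.000]] (det J = -1472.500).
Solving J·Δ = −F gives Δ = (-1.345, 0.030).
Then the next iterate is (x₁, x₂)₁ = (1.655, 0.530).
Round to (1.655, 0.530) and repeat: F = (3.36917, 7.26805), J = [[6.42150, 21.97013], [12.710, -3.715]].
Δ = (-0.568, 0.013), so (x₁, x₂)₂ = (1.087, 0.543).

(1.087, 0.543)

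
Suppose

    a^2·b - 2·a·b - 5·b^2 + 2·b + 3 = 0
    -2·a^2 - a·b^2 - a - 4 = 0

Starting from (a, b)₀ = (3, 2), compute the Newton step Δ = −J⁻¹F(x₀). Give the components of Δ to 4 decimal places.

(-1.3419, -1.1823)

At (3, 2): F = (-7.0000, -37.0000).
Jacobian J = [[2·a·b - 2·b, a^2 - 2·a - 10·b + 2], [-4·a - b^2 - 1, -2·a·b]].
At the point, J = [[8.0000, -15.0000], [-17.0000, -12.0000]] (det J = -351.0000).
Solving J·Δ = −F gives Δ = (-1.3419, -1.1823).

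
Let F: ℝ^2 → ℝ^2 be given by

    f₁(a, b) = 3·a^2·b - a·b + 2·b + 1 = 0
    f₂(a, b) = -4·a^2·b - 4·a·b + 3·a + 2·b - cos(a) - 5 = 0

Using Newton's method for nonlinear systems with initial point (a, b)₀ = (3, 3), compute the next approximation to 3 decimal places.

At (3, 3): F = (79.000, -133.01001).
Jacobian J = [[6·a·b - b, 3·a^2 - a + 2], [-8·a·b - 4·b + sin(a) + 3, -4·a^2 - 4·a + 2]].
At the point, J = [[51.000, 26.000], [-80.85888, -46.000]] (det J = -243.66912).
Solving J·Δ = −F gives Δ = (-0.721, -1.624).
Then the next iterate is (a, b)₁ = (2.279, 1.376).

(2.279, 1.376)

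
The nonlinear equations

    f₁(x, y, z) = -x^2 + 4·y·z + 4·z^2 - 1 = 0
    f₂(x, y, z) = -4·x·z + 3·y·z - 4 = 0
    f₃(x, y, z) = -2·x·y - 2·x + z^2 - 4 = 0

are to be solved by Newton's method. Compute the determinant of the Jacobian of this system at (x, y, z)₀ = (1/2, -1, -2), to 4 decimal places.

J = [[-2·x, 4·z, 4·y + 8·z], [-4·z, 3·z, -4·x + 3·y], [-2·y - 2, -2·x, 2·z]].
At the point, J = [[-1.0000, -8.0000, -20.0000], [8.0000, -6.0000, -5.0000], [0.0000, -1.0000, -4.0000]].
det J = -115.0000.

-115.0000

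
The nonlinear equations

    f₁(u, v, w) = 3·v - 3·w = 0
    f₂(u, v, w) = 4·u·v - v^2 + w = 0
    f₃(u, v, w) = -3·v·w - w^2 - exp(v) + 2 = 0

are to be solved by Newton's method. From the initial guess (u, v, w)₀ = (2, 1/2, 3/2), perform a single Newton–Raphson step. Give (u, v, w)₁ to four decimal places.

At (2, 1/2, 3/2): F = (-3.0000, 5.2500, -4.148721).
Jacobian J = [[0, 3, -3], [4·v, 4·u - 2·v, 1], [0, -3·w - exp(v), -3·v - 2·w]].
At the point, J = [[0.0000, 3.0000, -3.0000], [2.0000, 7.0000, 1.0000], [0.0000, -6.148721, -4.5000]] (det J = 63.892328).
Solving J·Δ = −F gives Δ = (-2.2570, 0.0330, -0.9670).
Then the next iterate is (u, v, w)₁ = (-0.2570, 0.5330, 0.5330).

(-0.2570, 0.5330, 0.5330)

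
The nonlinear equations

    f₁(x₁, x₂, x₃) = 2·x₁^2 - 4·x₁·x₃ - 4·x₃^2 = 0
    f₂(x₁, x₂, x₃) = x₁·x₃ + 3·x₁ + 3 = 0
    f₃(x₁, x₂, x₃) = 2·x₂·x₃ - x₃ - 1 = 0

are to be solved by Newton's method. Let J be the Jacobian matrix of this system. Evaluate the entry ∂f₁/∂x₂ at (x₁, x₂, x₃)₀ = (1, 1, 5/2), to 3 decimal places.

∂f₁/∂x₂ = 0.
At (1, 1, 5/2) this is 0.000.

0.000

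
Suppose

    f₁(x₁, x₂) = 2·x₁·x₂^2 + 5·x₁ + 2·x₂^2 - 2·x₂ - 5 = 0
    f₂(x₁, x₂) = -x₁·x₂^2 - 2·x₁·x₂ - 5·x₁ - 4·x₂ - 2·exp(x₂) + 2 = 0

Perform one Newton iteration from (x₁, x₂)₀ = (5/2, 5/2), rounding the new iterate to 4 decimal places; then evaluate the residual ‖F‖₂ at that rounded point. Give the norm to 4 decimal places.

29.8366

At (5/2, 5/2): F = (46.2500, -72.989988).
Jacobian J = [[2·x₂^2 + 5, 4·x₁·x₂ + 4·x₂ - 2], [-x₂^2 - 2·x₂ - 5, -2·x₁·x₂ - 2·x₁ - 2·exp(x₂) - 4]].
At the point, J = [[17.5000, 33.0000], [-16.2500, -45.864988]] (det J = -266.387289).
Solving J·Δ = −F gives Δ = (1.0789, -1.9737).
Then the next iterate is (x₁, x₂)₁ = (3.5789, 0.5263).
Re-evaluating at (3.5789, 0.5263): F = (14.378534, -26.143491), so ‖F‖₂ = 29.8366.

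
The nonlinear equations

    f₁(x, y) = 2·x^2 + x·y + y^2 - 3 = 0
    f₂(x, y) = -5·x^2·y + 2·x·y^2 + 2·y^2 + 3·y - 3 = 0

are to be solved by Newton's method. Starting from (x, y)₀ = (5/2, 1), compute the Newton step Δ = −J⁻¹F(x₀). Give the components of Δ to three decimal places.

(-1.430, 0.606)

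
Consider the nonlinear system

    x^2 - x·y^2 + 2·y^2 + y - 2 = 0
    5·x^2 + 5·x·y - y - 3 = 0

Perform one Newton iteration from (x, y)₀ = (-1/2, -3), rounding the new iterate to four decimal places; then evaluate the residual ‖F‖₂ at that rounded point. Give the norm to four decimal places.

At (-1/2, -3): F = (17.7500, 8.7500).
Jacobian J = [[2·x - y^2, -2·x·y + 4·y + 1], [10·x + 5·y, 5·x - 1]].
At the point, J = [[-10.0000, -14.0000], [-20.0000, -3.5000]] (det J = -245.0000).
Solving J·Δ = −F gives Δ = (0.2464, 1.0918).
Then the next iterate is (x, y)₁ = (-0.2536, -1.9082).
Re-evaluating at (-0.2536, -1.9082): F = (4.361983, 1.649362), so ‖F‖₂ = 4.6634.

4.6634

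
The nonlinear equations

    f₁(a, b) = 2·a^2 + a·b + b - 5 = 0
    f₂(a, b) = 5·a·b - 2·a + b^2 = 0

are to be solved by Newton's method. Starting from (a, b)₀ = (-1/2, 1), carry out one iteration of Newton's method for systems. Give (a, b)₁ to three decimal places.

(1.750, 13.500)

At (-1/2, 1): F = (-4.000, -0.500).
Jacobian J = [[4·a + b, a + 1], [5·b - 2, 5·a + 2·b]].
At the point, J = [[-1.000, 0.500], [3.000, -0.500]] (det J = -1.000).
Solving J·Δ = −F gives Δ = (2.250, 12.500).
Then the next iterate is (a, b)₁ = (1.750, 13.500).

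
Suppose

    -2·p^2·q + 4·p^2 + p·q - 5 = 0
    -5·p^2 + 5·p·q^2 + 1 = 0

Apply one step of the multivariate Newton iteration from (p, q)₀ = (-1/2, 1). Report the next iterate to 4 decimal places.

(-1.9833, -2.5167)

At (-1/2, 1): F = (-5.0000, -2.7500).
Jacobian J = [[-4·p·q + 8·p + q, -2·p^2 + p], [-10·p + 5·q^2, 10·p·q]].
At the point, J = [[-1.0000, -1.0000], [10.0000, -5.0000]] (det J = 15.0000).
Solving J·Δ = −F gives Δ = (-1.4833, -3.5167).
Then the next iterate is (p, q)₁ = (-1.9833, -2.5167).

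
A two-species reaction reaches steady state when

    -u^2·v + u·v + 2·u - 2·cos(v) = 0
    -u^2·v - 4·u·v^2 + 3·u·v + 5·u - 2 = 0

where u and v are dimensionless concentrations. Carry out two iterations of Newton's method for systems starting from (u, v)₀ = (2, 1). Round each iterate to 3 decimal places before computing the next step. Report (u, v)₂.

At (2, 1): F = (0.91940, 2.000).
Jacobian J = [[-2·u·v + v + 2, -u^2 + u + 2·sin(v)], [-2·u·v - 4·v^2 + 3·v + 5, -u^2 - 8·u·v + 3·u]].
At the point, J = [[-1.000, -0.31706], [0.000, -14.000]] (det J = 14.000).
Solving J·Δ = −F gives Δ = (0.874, 0.143).
Then the next iterate is (u, v)₁ = (2.874, 1.143).
Round to (2.874, 1.143) and repeat: F = (-1.23779, -2.23503), J = [[-3.42696, -3.56611], [-3.36676, -25.91773]].
Δ = (-0.314, -0.045), so (u, v)₂ = (2.560, 1.098).

(2.560, 1.098)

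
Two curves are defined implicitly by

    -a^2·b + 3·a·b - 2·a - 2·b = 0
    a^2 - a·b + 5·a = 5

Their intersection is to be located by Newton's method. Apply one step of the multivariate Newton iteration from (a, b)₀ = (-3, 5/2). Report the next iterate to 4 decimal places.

At (-3, 5/2): F = (-44.0000, -3.5000).
Jacobian J = [[-2·a·b + 3·b - 2, -a^2 + 3·a - 2], [2·a - b + 5, -a]].
At the point, J = [[20.5000, -20.0000], [-3.5000, 3.0000]] (det J = -8.5000).
Solving J·Δ = −F gives Δ = (-23.7647, -26.5588).
Then the next iterate is (a, b)₁ = (-26.7647, -24.0588).

(-26.7647, -24.0588)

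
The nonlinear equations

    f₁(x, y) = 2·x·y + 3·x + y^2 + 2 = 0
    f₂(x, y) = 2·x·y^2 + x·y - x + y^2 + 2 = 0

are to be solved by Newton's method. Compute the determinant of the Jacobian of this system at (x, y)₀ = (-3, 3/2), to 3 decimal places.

-93.000

J = [[2·y + 3, 2·x + 2·y], [2·y^2 + y - 1, 4·x·y + x + 2·y]].
At the point, J = [[6.000, -3.000], [5.000, -18.000]].
det J = -93.000.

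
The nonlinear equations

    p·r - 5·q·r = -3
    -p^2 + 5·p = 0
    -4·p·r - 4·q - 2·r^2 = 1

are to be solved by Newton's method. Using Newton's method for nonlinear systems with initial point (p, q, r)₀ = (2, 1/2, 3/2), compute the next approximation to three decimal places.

At (2, 1/2, 3/2): F = (2.250, 6.000, -19.500).
Jacobian J = [[r, -5·r, p - 5·q], [-2·p + 5, 0, 0], [-4·r, -4, -4·p - 4·r]].
At the point, J = [[1.500, -7.500, -0.500], [1.000, 0.000, 0.000], [-6.000, -4.000, -14.000]] (det J = -103.000).
Solving J·Δ = −F gives Δ = (-6.000, -0.998, 1.464).
Then the next iterate is (p, q, r)₁ = (-4.000, -0.498, 2.964).

(-4.000, -0.498, 2.964)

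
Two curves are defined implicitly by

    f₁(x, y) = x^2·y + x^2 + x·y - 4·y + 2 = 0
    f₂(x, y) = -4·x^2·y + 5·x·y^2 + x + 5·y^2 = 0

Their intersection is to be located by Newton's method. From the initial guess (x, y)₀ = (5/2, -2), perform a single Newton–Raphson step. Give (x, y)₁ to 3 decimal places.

(3.734, 0.082)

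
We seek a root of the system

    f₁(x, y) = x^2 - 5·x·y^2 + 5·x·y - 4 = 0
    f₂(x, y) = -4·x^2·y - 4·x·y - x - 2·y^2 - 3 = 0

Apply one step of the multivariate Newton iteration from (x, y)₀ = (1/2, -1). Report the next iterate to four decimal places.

(0.6626, 0.3618)

At (1/2, -1): F = (-8.7500, -2.5000).
Jacobian J = [[2·x - 5·y^2 + 5·y, -10·x·y + 5·x], [-8·x·y - 4·y - 1, -4·x^2 - 4·x - 4·y]].
At the point, J = [[-9.0000, 7.5000], [7.0000, 1.0000]] (det J = -61.5000).
Solving J·Δ = −F gives Δ = (0.1626, 1.3618).
Then the next iterate is (x, y)₁ = (0.6626, 0.3618).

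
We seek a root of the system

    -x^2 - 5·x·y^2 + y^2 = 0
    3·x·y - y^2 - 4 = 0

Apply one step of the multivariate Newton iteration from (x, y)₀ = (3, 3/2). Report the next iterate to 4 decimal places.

(2.2807, 0.8311)

At (3, 3/2): F = (-40.5000, 7.2500).
Jacobian J = [[-2·x - 5·y^2, -10·x·y + 2·y], [3·y, 3·x - 2·y]].
At the point, J = [[-17.2500, -42.0000], [4.5000, 6.0000]] (det J = 85.5000).
Solving J·Δ = −F gives Δ = (-0.7193, -0.6689).
Then the next iterate is (x, y)₁ = (2.2807, 0.8311).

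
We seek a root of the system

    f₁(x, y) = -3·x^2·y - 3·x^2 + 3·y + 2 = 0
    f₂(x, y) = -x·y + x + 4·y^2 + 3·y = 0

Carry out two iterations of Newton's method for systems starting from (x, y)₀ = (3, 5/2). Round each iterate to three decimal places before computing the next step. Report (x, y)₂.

(1.641, 0.231)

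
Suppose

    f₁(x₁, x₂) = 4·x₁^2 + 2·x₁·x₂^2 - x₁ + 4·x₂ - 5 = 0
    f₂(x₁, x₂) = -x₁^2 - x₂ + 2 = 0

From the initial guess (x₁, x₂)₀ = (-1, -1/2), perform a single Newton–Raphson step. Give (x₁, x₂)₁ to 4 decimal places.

(-2.8571, -2.7143)

At (-1, -1/2): F = (-2.5000, 1.5000).
Jacobian J = [[8·x₁ + 2·x₂^2 - 1, 4·x₁·x₂ + 4], [-2·x₁, -1]].
At the point, J = [[-8.5000, 6.0000], [2.0000, -1.0000]] (det J = -3.5000).
Solving J·Δ = −F gives Δ = (-1.8571, -2.2143).
Then the next iterate is (x₁, x₂)₁ = (-2.8571, -2.7143).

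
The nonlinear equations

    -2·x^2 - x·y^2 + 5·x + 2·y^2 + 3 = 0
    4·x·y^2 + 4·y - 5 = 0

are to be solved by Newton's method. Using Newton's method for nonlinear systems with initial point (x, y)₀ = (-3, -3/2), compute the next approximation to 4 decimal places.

(-1.1793, -0.9597)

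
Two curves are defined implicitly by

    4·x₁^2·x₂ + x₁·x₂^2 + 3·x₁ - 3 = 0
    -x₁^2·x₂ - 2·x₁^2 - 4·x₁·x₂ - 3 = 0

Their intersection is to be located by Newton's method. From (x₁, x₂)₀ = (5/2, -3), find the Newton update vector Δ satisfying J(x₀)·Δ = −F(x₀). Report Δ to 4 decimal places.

(-0.7336, 1.2787)

At (5/2, -3): F = (-48.0000, 33.2500).
Jacobian J = [[8·x₁·x₂ + x₂^2 + 3, 4·x₁^2 + 2·x₁·x₂], [-2·x₁·x₂ - 4·x₁ - 4·x₂, -x₁^2 - 4·x₁]].
At the point, J = [[-48.0000, 10.0000], [17.0000, -16.2500]] (det J = 610.0000).
Solving J·Δ = −F gives Δ = (-0.7336, 1.2787).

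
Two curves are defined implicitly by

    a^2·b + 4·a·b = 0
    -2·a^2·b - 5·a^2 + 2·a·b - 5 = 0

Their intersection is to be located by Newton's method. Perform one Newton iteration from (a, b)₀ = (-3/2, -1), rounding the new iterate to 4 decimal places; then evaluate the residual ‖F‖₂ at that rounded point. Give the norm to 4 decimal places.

At (-3/2, -1): F = (3.7500, -8.7500).
Jacobian J = [[2·a·b + 4·b, a^2 + 4·a], [-4·a·b - 10·a + 2·b, -2·a^2 + 2·a]].
At the point, J = [[-1.0000, -3.7500], [7.0000, -7.5000]] (det J = 33.7500).
Solving J·Δ = −F gives Δ = (1.8056, 0.5185).
Then the next iterate is (a, b)₁ = (0.3056, -0.4815).
Re-evaluating at (0.3056, -0.4815): F = (-0.633554, -5.671314), so ‖F‖₂ = 5.7066.

5.7066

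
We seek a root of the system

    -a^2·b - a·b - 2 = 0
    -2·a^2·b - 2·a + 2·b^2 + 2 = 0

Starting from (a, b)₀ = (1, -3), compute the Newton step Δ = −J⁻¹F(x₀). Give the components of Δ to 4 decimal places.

(-0.0755, 1.6604)

At (1, -3): F = (4.0000, 24.0000).
Jacobian J = [[-2·a·b - b, -a^2 - a], [-4·a·b - 2, -2·a^2 + 4·b]].
At the point, J = [[9.0000, -2.0000], [10.0000, -14.0000]] (det J = -106.0000).
Solving J·Δ = −F gives Δ = (-0.0755, 1.6604).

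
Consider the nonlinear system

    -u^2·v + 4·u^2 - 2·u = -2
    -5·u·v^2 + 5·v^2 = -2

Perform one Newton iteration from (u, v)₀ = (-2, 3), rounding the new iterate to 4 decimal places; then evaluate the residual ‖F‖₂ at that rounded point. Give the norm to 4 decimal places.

32.5518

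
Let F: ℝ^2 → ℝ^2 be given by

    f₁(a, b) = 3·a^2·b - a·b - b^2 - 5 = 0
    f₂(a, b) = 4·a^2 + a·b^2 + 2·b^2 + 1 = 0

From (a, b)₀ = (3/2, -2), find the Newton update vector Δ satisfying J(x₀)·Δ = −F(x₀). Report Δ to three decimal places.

At (3/2, -2): F = (-19.500, 24.000).
Jacobian J = [[6·a·b - b, 3·a^2 - a - 2·b], [8·a + b^2, 2·a·b + 4·b]].
At the point, J = [[-16.000, 9.250], [16.000, -14.000]] (det J = 76.000).
Solving J·Δ = −F gives Δ = (-0.671, 0.947).

(-0.671, 0.947)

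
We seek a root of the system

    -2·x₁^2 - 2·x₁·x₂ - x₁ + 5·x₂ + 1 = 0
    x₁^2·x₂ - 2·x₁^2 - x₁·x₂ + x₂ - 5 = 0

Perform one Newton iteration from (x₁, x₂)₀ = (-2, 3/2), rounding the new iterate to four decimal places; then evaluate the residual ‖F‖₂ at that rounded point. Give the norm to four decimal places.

23.3631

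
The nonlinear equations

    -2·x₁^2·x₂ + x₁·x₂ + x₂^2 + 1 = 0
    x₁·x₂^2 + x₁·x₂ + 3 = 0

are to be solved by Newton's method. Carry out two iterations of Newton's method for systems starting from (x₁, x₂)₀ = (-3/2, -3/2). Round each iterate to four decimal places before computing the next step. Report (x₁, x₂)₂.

At (-3/2, -3/2): F = (12.2500, 1.8750).
Jacobian J = [[-4·x₁·x₂ + x₂, -2·x₁^2 + x₁ + 2·x₂], [x₂^2 + x₂, 2·x₁·x₂ + x₁]].
At the point, J = [[-10.5000, -9.0000], [0.7500, 3.0000]] (det J = -24.7500).
Solving J·Δ = −F gives Δ = (2.1667, -1.1667).
Then the next iterate is (x₁, x₂)₁ = (0.6667, -2.6667).
Round to (0.6667, -2.6667) and repeat: F = (8.704037, 5.963207), J = [[4.444856, -5.555678], [4.444589, -2.889078]].
Δ = (-0.6736, 1.0278), so (x₁, x₂)₂ = (-0.0069, -1.6389).

(-0.0069, -1.6389)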